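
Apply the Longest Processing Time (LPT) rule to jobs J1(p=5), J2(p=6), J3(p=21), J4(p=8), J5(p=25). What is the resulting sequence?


LPT: sort by longest processing time first
  J5: p=25
  J3: p=21
  J4: p=8
  J2: p=6
  J1: p=5
Order: J5 → J3 → J4 → J2 → J1


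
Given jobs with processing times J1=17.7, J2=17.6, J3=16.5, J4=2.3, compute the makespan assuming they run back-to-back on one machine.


Sequential makespan: sum all processing times
= 17.7 + 17.6 + 16.5 + 2.3
= 54.1 time units


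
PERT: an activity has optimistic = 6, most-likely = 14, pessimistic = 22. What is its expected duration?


te = (o + 4m + p) / 6
= (6 + 4×14 + 22) / 6
= (6 + 56 + 22) / 6
= 84 / 6
= 14.00


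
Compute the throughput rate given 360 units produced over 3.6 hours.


Throughput = units / time
= 360 / 3.6
= 100.0 units/hour


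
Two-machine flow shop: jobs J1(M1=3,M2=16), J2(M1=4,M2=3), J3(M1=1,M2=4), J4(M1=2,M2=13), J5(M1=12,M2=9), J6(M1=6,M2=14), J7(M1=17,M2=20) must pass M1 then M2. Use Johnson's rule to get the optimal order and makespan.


Johnson's rule:
Group 1 (M1≤M2, sort by M1): ['J3', 'J4', 'J1', 'J6', 'J7']
Group 2 (M1>M2, sort desc M2): ['J5', 'J2']
Sequence: J3 → J4 → J1 → J6 → J7 → J5 → J2
Makespan calculation:
  J3: M1 done=1, M2 done=5
  J4: M1 done=3, M2 done=18
  J1: M1 done=6, M2 done=34
  J6: M1 done=12, M2 done=48
  J7: M1 done=29, M2 done=68
  J5: M1 done=41, M2 done=77
  J2: M1 done=45, M2 done=80
= Sequence: J3 → J4 → J1 → J6 → J7 → J5 → J2, Makespan: 80


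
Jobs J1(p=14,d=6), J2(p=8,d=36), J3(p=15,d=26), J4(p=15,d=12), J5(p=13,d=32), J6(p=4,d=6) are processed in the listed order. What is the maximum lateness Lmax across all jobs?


Lateness per job (L = C - d):
  J1: C=14, d=6, L=8
  J2: C=22, d=36, L=-14
  J3: C=37, d=26, L=11
  J4: C=52, d=12, L=40
  J5: C=65, d=32, L=33
  J6: C=69, d=6, L=63
Lmax = max(8, -14, 11, 40, 33, 63)
= 63


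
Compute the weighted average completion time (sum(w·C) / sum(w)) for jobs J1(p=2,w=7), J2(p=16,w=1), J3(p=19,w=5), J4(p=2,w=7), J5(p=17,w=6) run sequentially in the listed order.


Completion times:
  J1: C=2, w×C=7×2=14
  J2: C=18, w×C=1×18=18
  J3: C=37, w×C=5×37=185
  J4: C=39, w×C=7×39=273
  J5: C=56, w×C=6×56=336
Sum w×C = 826
Sum w = 26
Weighted avg = 826/26
= 31.77


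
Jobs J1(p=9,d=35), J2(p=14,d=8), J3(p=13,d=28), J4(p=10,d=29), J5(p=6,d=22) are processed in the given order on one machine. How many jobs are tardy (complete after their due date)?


Completion vs due date:
  J1: C=9, d=35 → on time
  J2: C=23, d=8 → TARDY
  J3: C=36, d=28 → TARDY
  J4: C=46, d=29 → TARDY
  J5: C=52, d=22 → TARDY
Tardy jobs: J2, J3, J4, J5
Count = 4


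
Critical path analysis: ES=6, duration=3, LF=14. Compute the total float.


EF = ES + duration = 6 + 3 = 9
LS = LF - duration = 14 - 3 = 11
Total Float = LF - EF = 14 - 9
(or LS - ES = 11 - 6)
= 5


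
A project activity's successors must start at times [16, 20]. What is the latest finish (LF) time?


LF = min of all successor start times
Successors start at: [16, 20]
LF = min(16, 20)
= 16


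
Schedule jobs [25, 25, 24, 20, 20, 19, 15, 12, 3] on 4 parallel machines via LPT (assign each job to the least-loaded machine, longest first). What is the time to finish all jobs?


Jobs (LPT sorted): [25, 25, 24, 20, 20, 19, 15, 12, 3]
Machines: 4
  J=25 → Machine 1 (load: 0+25=25)
  J=25 → Machine 2 (load: 0+25=25)
  J=24 → Machine 3 (load: 0+24=24)
  J=20 → Machine 4 (load: 0+20=20)
  J=20 → Machine 4 (load: 20+20=40)
  J=19 → Machine 3 (load: 24+19=43)
  J=15 → Machine 1 (load: 25+15=40)
  J=12 → Machine 2 (load: 25+12=37)
  J=3 → Machine 2 (load: 37+3=40)
Machine loads: [40, 40, 43, 40]
Makespan = max = 43 time units


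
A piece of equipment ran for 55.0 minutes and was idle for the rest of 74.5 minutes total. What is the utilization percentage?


Utilization = busy / total × 100
= 55.0 / 74.5 × 100
= 73.8%


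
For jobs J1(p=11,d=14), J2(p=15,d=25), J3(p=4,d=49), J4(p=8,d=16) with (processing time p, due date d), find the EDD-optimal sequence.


EDD: sort by earliest due date
  J1: d=14, p=11
  J4: d=16, p=8
  J2: d=25, p=15
  J3: d=49, p=4
Order: J1 → J4 → J2 → J3


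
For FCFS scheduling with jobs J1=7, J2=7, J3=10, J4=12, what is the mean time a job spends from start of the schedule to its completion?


Completion times:
  J1: completes at 7
  J2: completes at 14
  J3: completes at 24
  J4: completes at 36
Sum = 81
Average = 81/4
= 20.25


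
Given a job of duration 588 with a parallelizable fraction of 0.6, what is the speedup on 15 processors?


Amdahl's law: T_p = T × ((1-p) + p/N)
= 588 × ((1-0.6) + 0.6/15)
= 588 × (0.40 + 0.0400)
= 588 × 0.4400
= 258.72
Speedup = 588/258.72
= 2.27×


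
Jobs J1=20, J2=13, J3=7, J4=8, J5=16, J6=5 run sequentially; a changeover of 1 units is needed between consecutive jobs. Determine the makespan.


Makespan = Σ processing + (n-1) × setup
= (20 + 13 + 7 + 8 + 16 + 5) + (6-1)×1
= 69 + 5
= 74 time units


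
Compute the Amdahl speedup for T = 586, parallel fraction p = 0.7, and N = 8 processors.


Amdahl's law: T_p = T × ((1-p) + p/N)
= 586 × ((1-0.7) + 0.7/8)
= 586 × (0.30 + 0.0875)
= 586 × 0.3875
= 227.08
Speedup = 586/227.08
= 2.58×


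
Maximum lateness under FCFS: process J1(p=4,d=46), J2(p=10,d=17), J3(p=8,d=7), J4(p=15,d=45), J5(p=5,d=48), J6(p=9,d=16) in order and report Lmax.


Lateness per job (L = C - d):
  J1: C=4, d=46, L=-42
  J2: C=14, d=17, L=-3
  J3: C=22, d=7, L=15
  J4: C=37, d=45, L=-8
  J5: C=42, d=48, L=-6
  J6: C=51, d=16, L=35
Lmax = max(-42, -3, 15, -8, -6, 35)
= 35


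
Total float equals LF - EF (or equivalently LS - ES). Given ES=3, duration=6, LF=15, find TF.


EF = ES + duration = 3 + 6 = 9
LS = LF - duration = 15 - 6 = 9
Total Float = LF - EF = 15 - 9
(or LS - ES = 9 - 3)
= 6


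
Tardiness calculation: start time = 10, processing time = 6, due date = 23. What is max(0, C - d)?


Completion = start + processing = 10 + 6 = 16
Tardiness = max(0, C - d) = max(0, 16 - 23)
= max(0, -7)
= 0


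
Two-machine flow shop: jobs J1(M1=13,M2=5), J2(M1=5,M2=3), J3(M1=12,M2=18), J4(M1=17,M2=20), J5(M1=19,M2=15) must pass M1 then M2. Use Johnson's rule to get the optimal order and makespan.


Johnson's rule:
Group 1 (M1≤M2, sort by M1): ['J3', 'J4']
Group 2 (M1>M2, sort desc M2): ['J5', 'J1', 'J2']
Sequence: J3 → J4 → J5 → J1 → J2
Makespan calculation:
  J3: M1 done=12, M2 done=30
  J4: M1 done=29, M2 done=50
  J5: M1 done=48, M2 done=65
  J1: M1 done=61, M2 done=70
  J2: M1 done=66, M2 done=73
= Sequence: J3 → J4 → J5 → J1 → J2, Makespan: 73


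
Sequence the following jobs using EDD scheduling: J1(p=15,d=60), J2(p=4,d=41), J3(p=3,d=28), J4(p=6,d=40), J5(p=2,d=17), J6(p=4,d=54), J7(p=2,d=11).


EDD: sort by earliest due date
  J7: d=11, p=2
  J5: d=17, p=2
  J3: d=28, p=3
  J4: d=40, p=6
  J2: d=41, p=4
  J6: d=54, p=4
  J1: d=60, p=15
Order: J7 → J5 → J3 → J4 → J2 → J6 → J1


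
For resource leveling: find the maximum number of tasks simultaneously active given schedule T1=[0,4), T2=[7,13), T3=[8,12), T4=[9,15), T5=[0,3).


Check each time point for overlaps:
  t=9: 3 tasks active (T2, T3, T4)
Max concurrent = 3


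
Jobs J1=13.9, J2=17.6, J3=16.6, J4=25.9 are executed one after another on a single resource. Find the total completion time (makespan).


Sequential makespan: sum all processing times
= 13.9 + 17.6 + 16.6 + 25.9
= 74.0 time units


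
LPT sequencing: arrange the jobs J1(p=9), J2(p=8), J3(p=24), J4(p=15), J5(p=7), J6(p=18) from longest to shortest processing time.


LPT: sort by longest processing time first
  J3: p=24
  J6: p=18
  J4: p=15
  J1: p=9
  J2: p=8
  J5: p=7
Order: J3 → J6 → J4 → J1 → J2 → J5


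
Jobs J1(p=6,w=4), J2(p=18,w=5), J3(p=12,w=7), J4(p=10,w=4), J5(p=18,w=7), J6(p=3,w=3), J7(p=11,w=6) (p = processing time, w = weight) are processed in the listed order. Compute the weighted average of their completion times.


Completion times:
  J1: C=6, w×C=4×6=24
  J2: C=24, w×C=5×24=120
  J3: C=36, w×C=7×36=252
  J4: C=46, w×C=4×46=184
  J5: C=64, w×C=7×64=448
  J6: C=67, w×C=3×67=201
  J7: C=78, w×C=6×78=468
Sum w×C = 1697
Sum w = 36
Weighted avg = 1697/36
= 47.14


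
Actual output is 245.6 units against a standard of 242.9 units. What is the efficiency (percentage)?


Efficiency = (actual / standard) × 100
= (245.6 / 242.9) × 100
= 101.1%


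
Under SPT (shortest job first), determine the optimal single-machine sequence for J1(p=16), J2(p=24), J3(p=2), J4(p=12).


SPT: sort by shortest processing time
  J3: p=2
  J4: p=12
  J1: p=16
  J2: p=24
Order: J3 → J4 → J1 → J2


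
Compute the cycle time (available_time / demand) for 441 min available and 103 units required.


Cycle time = available time / demand
= 441 / 103
= 4.28 min/unit


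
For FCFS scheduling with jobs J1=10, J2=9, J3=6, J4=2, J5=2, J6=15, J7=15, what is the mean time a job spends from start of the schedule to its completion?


Completion times:
  J1: completes at 10
  J2: completes at 19
  J3: completes at 25
  J4: completes at 27
  J5: completes at 29
  J6: completes at 44
  J7: completes at 59
Sum = 213
Average = 213/7
= 30.43


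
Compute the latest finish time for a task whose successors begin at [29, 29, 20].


LF = min of all successor start times
Successors start at: [29, 29, 20]
LF = min(29, 29, 20)
= 20


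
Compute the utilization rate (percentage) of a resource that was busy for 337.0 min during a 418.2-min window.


Utilization = busy / total × 100
= 337.0 / 418.2 × 100
= 80.6%


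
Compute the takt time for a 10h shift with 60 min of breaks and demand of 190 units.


Available = 10×60 - 60 = 540 min
Takt time = 540 / 190
= 2.84 min/unit


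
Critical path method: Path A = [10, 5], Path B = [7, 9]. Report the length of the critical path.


Path A: 10 + 5 = 15
Path B: 7 + 9 = 16
Critical path = longest = max(15, 16)
= 16 (Path B)


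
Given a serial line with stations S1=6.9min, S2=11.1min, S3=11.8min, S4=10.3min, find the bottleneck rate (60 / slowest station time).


Bottleneck = longest station time
Station times: [6.9, 11.1, 11.8, 10.3]
Max = 11.8 min
Rate = 60 / 11.8
= 5.08 units/hour (bottleneck: 11.8min)


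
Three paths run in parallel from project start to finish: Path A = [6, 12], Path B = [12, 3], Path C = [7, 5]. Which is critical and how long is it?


Path A: 6 + 12 = 18
Path B: 12 + 3 = 15
Path C: 7 + 5 = 12
Critical path = longest = max(18, 15, 12)
= 18 (Path A)


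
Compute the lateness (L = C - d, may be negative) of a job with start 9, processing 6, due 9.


Completion = 9 + 6 = 15
Lateness = C - d = 15 - 9
= 6


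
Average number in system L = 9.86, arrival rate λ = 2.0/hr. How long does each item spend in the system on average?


Little's law: L = λW → W = L / λ
= 9.86 / 2.0
= 4.93 hours


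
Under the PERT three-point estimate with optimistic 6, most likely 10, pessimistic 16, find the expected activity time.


te = (o + 4m + p) / 6
= (6 + 4×10 + 16) / 6
= (6 + 40 + 16) / 6
= 62 / 6
= 10.33


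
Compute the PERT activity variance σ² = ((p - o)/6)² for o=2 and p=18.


σ² = ((p - o) / 6)² = (p - o)² / 36
= (18 - 2)² / 36
= 16² / 36
= 256 / 36
= 7.1111


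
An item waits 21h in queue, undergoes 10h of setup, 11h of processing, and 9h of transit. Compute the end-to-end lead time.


Lead time = queue + setup + processing + transit
= 21 + 10 + 11 + 9
= 51 hours


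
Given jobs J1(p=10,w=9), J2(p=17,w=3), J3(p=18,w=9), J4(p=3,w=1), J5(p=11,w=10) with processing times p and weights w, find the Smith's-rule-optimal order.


WSPT (Smith's rule): sort by p/w ascending
  J5: p/w = 11/10 = 1.100
  J1: p/w = 10/9 = 1.111
  J3: p/w = 18/9 = 2.000
  J4: p/w = 3/1 = 3.000
  J2: p/w = 17/3 = 5.667
Order: J5 → J1 → J3 → J4 → J2


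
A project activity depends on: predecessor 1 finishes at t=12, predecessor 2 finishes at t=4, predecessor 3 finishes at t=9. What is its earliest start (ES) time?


ES = max of all predecessor completion times
Predecessors: [12, 4, 9]
ES = max(12, 4, 9)
= 12


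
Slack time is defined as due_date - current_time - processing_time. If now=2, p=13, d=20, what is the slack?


Slack = due - current_time - processing
= 20 - 2 - 13
= 5


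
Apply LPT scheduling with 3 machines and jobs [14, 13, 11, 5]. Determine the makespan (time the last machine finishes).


Jobs (LPT sorted): [14, 13, 11, 5]
Machines: 3
  J=14 → Machine 1 (load: 0+14=14)
  J=13 → Machine 2 (load: 0+13=13)
  J=11 → Machine 3 (load: 0+11=11)
  J=5 → Machine 3 (load: 11+5=16)
Machine loads: [14, 13, 16]
Makespan = max = 16 time units


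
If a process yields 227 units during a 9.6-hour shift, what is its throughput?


Throughput = units / time
= 227 / 9.6
= 23.6 units/hour


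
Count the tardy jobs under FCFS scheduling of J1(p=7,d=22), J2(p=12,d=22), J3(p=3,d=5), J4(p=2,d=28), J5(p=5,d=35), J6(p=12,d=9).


Completion vs due date:
  J1: C=7, d=22 → on time
  J2: C=19, d=22 → on time
  J3: C=22, d=5 → TARDY
  J4: C=24, d=28 → on time
  J5: C=29, d=35 → on time
  J6: C=41, d=9 → TARDY
Tardy jobs: J3, J6
Count = 2


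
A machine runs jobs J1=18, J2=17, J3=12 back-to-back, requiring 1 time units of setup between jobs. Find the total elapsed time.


Makespan = Σ processing + (n-1) × setup
= (18 + 17 + 12) + (3-1)×1
= 47 + 2
= 49 time units


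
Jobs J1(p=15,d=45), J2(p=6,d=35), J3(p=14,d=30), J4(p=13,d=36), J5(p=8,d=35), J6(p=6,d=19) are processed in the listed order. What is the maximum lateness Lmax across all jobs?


Lateness per job (L = C - d):
  J1: C=15, d=45, L=-30
  J2: C=21, d=35, L=-14
  J3: C=35, d=30, L=5
  J4: C=48, d=36, L=12
  J5: C=56, d=35, L=21
  J6: C=62, d=19, L=43
Lmax = max(-30, -14, 5, 12, 21, 43)
= 43


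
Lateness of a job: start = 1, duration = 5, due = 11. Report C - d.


Completion = 1 + 5 = 6
Lateness = C - d = 6 - 11
= -5


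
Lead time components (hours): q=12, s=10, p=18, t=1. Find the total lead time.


Lead time = queue + setup + processing + transit
= 12 + 10 + 18 + 1
= 41 hours


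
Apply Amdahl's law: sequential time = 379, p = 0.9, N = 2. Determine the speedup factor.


Amdahl's law: T_p = T × ((1-p) + p/N)
= 379 × ((1-0.9) + 0.9/2)
= 379 × (0.10 + 0.4500)
= 379 × 0.5500
= 208.45
Speedup = 379/208.45
= 1.82×


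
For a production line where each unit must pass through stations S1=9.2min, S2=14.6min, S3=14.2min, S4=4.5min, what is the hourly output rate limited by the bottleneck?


Bottleneck = longest station time
Station times: [9.2, 14.6, 14.2, 4.5]
Max = 14.6 min
Rate = 60 / 14.6
= 4.11 units/hour (bottleneck: 14.6min)


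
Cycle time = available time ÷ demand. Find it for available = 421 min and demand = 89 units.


Cycle time = available time / demand
= 421 / 89
= 4.73 min/unit


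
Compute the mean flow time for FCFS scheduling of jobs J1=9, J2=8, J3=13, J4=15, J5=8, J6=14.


Completion times:
  J1: completes at 9
  J2: completes at 17
  J3: completes at 30
  J4: completes at 45
  J5: completes at 53
  J6: completes at 67
Sum = 221
Average = 221/6
= 36.83


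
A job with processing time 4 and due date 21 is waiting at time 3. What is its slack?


Slack = due - current_time - processing
= 21 - 3 - 4
= 14


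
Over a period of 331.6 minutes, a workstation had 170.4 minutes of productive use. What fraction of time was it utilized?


Utilization = busy / total × 100
= 170.4 / 331.6 × 100
= 51.4%


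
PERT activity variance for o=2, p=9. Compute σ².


σ² = ((p - o) / 6)² = (p - o)² / 36
= (9 - 2)² / 36
= 7² / 36
= 49 / 36
= 1.3611


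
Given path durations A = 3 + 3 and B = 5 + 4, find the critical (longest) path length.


Path A: 3 + 3 = 6
Path B: 5 + 4 = 9
Critical path = longest = max(6, 9)
= 9 (Path B)


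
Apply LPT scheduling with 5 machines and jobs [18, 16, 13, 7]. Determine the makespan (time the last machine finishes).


Jobs (LPT sorted): [18, 16, 13, 7]
Machines: 5
  J=18 → Machine 1 (load: 0+18=18)
  J=16 → Machine 2 (load: 0+16=16)
  J=13 → Machine 3 (load: 0+13=13)
  J=7 → Machine 4 (load: 0+7=7)
Machine loads: [18, 16, 13, 7, 0]
Makespan = max = 18 time units


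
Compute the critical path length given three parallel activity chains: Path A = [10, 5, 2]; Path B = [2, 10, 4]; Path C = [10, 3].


Path A: 10 + 5 + 2 = 17
Path B: 2 + 10 + 4 = 16
Path C: 10 + 3 = 13
Critical path = longest = max(17, 16, 13)
= 17 (Path A)


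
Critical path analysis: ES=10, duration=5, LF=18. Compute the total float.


EF = ES + duration = 10 + 5 = 15
LS = LF - duration = 18 - 5 = 13
Total Float = LF - EF = 18 - 15
(or LS - ES = 13 - 10)
= 3


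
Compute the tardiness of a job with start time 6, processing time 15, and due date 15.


Completion = start + processing = 6 + 15 = 21
Tardiness = max(0, C - d) = max(0, 21 - 15)
= max(0, 6)
= 6


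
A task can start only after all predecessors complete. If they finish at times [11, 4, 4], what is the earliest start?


ES = max of all predecessor completion times
Predecessors: [11, 4, 4]
ES = max(11, 4, 4)
= 11


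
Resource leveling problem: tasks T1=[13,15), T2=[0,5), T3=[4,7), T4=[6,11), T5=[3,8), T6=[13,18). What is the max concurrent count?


Check each time point for overlaps:
  t=4: 3 tasks active (T2, T3, T5)
Max concurrent = 3


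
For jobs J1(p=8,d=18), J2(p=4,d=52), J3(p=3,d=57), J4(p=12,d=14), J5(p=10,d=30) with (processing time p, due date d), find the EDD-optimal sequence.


EDD: sort by earliest due date
  J4: d=14, p=12
  J1: d=18, p=8
  J5: d=30, p=10
  J2: d=52, p=4
  J3: d=57, p=3
Order: J4 → J1 → J5 → J2 → J3


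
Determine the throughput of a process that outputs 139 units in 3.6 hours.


Throughput = units / time
= 139 / 3.6
= 38.6 units/hour


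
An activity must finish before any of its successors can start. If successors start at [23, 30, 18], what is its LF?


LF = min of all successor start times
Successors start at: [23, 30, 18]
LF = min(23, 30, 18)
= 18


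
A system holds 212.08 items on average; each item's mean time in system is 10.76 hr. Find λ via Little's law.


Little's law: L = λW → λ = L / W
= 212.08 / 10.76
= 19.71 per hour


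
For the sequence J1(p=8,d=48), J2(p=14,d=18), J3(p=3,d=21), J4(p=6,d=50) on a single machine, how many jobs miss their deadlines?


Completion vs due date:
  J1: C=8, d=48 → on time
  J2: C=22, d=18 → TARDY
  J3: C=25, d=21 → TARDY
  J4: C=31, d=50 → on time
Tardy jobs: J2, J3
Count = 2


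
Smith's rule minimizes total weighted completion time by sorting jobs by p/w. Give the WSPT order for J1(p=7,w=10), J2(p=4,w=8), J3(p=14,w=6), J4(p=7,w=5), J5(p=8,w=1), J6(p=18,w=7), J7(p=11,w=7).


WSPT (Smith's rule): sort by p/w ascending
  J2: p/w = 4/8 = 0.500
  J1: p/w = 7/10 = 0.700
  J4: p/w = 7/5 = 1.400
  J7: p/w = 11/7 = 1.571
  J3: p/w = 14/6 = 2.333
  J6: p/w = 18/7 = 2.571
  J5: p/w = 8/1 = 8.000
Order: J2 → J1 → J4 → J7 → J3 → J6 → J5


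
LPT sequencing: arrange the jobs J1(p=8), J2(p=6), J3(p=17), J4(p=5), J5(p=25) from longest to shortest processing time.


LPT: sort by longest processing time first
  J5: p=25
  J3: p=17
  J1: p=8
  J2: p=6
  J4: p=5
Order: J5 → J3 → J1 → J2 → J4


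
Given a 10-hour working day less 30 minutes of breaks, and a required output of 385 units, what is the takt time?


Available = 10×60 - 30 = 570 min
Takt time = 570 / 385
= 1.48 min/unit


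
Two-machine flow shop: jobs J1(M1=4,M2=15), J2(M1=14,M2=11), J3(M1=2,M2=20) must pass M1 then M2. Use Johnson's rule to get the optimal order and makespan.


Johnson's rule:
Group 1 (M1≤M2, sort by M1): ['J3', 'J1']
Group 2 (M1>M2, sort desc M2): ['J2']
Sequence: J3 → J1 → J2
Makespan calculation:
  J3: M1 done=2, M2 done=22
  J1: M1 done=6, M2 done=37
  J2: M1 done=20, M2 done=48
= Sequence: J3 → J1 → J2, Makespan: 48


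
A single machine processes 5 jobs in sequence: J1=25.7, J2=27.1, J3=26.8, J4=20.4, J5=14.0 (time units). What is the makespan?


Sequential makespan: sum all processing times
= 25.7 + 27.1 + 26.8 + 20.4 + 14.0
= 114.0 time units


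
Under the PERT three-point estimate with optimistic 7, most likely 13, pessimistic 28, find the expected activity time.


te = (o + 4m + p) / 6
= (7 + 4×13 + 28) / 6
= (7 + 52 + 28) / 6
= 87 / 6
= 14.50


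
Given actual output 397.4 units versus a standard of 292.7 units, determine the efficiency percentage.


Efficiency = (actual / standard) × 100
= (397.4 / 292.7) × 100
= 135.8%


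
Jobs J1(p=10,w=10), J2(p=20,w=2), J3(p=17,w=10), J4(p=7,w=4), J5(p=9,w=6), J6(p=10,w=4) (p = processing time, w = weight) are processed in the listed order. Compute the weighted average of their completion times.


Completion times:
  J1: C=10, w×C=10×10=100
  J2: C=30, w×C=2×30=60
  J3: C=47, w×C=10×47=470
  J4: C=54, w×C=4×54=216
  J5: C=63, w×C=6×63=378
  J6: C=73, w×C=4×73=292
Sum w×C = 1516
Sum w = 36
Weighted avg = 1516/36
= 42.11


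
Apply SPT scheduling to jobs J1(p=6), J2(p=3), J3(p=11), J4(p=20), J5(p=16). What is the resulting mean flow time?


SPT order: J2 → J1 → J3 → J5 → J4
Completion times:
  J2: C=3
  J1: C=9
  J3: C=20
  J5: C=36
  J4: C=56
Sum = 124, n = 5
Mean flow = 124/5
= 24.80


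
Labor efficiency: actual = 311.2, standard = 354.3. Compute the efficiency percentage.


Efficiency = (actual / standard) × 100
= (311.2 / 354.3) × 100
= 87.8%


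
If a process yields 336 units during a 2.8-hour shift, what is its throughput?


Throughput = units / time
= 336 / 2.8
= 120.0 units/hour


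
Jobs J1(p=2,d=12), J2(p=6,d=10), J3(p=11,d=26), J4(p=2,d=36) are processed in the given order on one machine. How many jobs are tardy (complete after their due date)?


Completion vs due date:
  J1: C=2, d=12 → on time
  J2: C=8, d=10 → on time
  J3: C=19, d=26 → on time
  J4: C=21, d=36 → on time
Tardy jobs: none
Count = 0


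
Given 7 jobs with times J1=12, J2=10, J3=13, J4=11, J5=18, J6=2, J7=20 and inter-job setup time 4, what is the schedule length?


Makespan = Σ processing + (n-1) × setup
= (12 + 10 + 13 + 11 + 18 + 2 + 20) + (7-1)×4
= 86 + 24
= 110 time units


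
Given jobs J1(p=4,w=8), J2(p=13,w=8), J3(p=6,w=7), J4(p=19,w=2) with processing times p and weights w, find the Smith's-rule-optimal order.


WSPT (Smith's rule): sort by p/w ascending
  J1: p/w = 4/8 = 0.500
  J3: p/w = 6/7 = 0.857
  J2: p/w = 13/8 = 1.625
  J4: p/w = 19/2 = 9.500
Order: J1 → J3 → J2 → J4


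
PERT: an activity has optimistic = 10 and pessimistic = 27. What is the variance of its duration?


σ² = ((p - o) / 6)² = (p - o)² / 36
= (27 - 10)² / 36
= 17² / 36
= 289 / 36
= 8.0278


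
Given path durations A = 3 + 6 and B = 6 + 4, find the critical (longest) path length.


Path A: 3 + 6 = 9
Path B: 6 + 4 = 10
Critical path = longest = max(9, 10)
= 10 (Path B)


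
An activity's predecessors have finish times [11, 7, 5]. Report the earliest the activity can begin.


ES = max of all predecessor completion times
Predecessors: [11, 7, 5]
ES = max(11, 7, 5)
= 11


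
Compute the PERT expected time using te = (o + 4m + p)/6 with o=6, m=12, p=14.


te = (o + 4m + p) / 6
= (6 + 4×12 + 14) / 6
= (6 + 48 + 14) / 6
= 68 / 6
= 11.33


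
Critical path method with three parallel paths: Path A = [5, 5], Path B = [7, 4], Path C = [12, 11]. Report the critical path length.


Path A: 5 + 5 = 10
Path B: 7 + 4 = 11
Path C: 12 + 11 = 23
Critical path = longest = max(10, 11, 23)
= 23 (Path C)


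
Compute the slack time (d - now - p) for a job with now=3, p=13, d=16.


Slack = due - current_time - processing
= 16 - 3 - 13
= 0


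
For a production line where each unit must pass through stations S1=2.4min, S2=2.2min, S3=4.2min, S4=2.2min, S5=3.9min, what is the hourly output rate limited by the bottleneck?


Bottleneck = longest station time
Station times: [2.4, 2.2, 4.2, 2.2, 3.9]
Max = 4.2 min
Rate = 60 / 4.2
= 14.29 units/hour (bottleneck: 4.2min)


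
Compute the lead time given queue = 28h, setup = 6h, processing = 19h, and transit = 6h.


Lead time = queue + setup + processing + transit
= 28 + 6 + 19 + 6
= 59 hours


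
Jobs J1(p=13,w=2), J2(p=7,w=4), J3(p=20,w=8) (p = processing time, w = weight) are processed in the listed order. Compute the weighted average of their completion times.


Completion times:
  J1: C=13, w×C=2×13=26
  J2: C=20, w×C=4×20=80
  J3: C=40, w×C=8×40=320
Sum w×C = 426
Sum w = 14
Weighted avg = 426/14
= 30.43


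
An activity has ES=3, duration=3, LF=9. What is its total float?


EF = ES + duration = 3 + 3 = 6
LS = LF - duration = 9 - 3 = 6
Total Float = LF - EF = 9 - 6
(or LS - ES = 6 - 3)
= 3


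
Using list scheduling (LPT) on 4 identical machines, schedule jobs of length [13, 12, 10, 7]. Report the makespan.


Jobs (LPT sorted): [13, 12, 10, 7]
Machines: 4
  J=13 → Machine 1 (load: 0+13=13)
  J=12 → Machine 2 (load: 0+12=12)
  J=10 → Machine 3 (load: 0+10=10)
  J=7 → Machine 4 (load: 0+7=7)
Machine loads: [13, 12, 10, 7]
Makespan = max = 13 time units


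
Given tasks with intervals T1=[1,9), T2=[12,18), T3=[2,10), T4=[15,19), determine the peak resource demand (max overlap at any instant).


Check each time point for overlaps:
  t=2: 2 tasks active (T1, T3)
Max concurrent = 2


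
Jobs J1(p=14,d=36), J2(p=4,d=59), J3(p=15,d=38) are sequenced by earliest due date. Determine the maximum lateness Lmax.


EDD order: J1 → J3 → J2
Completion and lateness:
  J1: C=14, d=36, L=14-36=-22
  J3: C=29, d=38, L=29-38=-9
  J2: C=33, d=59, L=33-59=-26
Lmax = max(-22, -9, -26)
= -9


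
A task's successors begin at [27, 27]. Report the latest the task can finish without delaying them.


LF = min of all successor start times
Successors start at: [27, 27]
LF = min(27, 27)
= 27


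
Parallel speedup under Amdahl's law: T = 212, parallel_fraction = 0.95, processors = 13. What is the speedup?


Amdahl's law: T_p = T × ((1-p) + p/N)
= 212 × ((1-0.95) + 0.95/13)
= 212 × (0.05 + 0.0731)
= 212 × 0.1231
= 26.09
Speedup = 212/26.09
= 8.12×


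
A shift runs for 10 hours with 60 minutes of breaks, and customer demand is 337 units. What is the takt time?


Available = 10×60 - 60 = 540 min
Takt time = 540 / 337
= 1.60 min/unit


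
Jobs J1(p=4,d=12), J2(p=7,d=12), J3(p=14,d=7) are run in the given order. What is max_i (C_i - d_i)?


Lateness per job (L = C - d):
  J1: C=4, d=12, L=-8
  J2: C=11, d=12, L=-1
  J3: C=25, d=7, L=18
Lmax = max(-8, -1, 18)
= 18


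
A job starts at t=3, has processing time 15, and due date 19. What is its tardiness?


Completion = start + processing = 3 + 15 = 18
Tardiness = max(0, C - d) = max(0, 18 - 19)
= max(0, -1)
= 0


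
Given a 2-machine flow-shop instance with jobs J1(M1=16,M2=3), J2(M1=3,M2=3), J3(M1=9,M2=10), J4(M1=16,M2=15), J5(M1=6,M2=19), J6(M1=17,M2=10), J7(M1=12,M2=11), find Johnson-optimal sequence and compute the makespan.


Johnson's rule:
Group 1 (M1≤M2, sort by M1): ['J2', 'J5', 'J3']
Group 2 (M1>M2, sort desc M2): ['J4', 'J7', 'J6', 'J1']
Sequence: J2 → J5 → J3 → J4 → J7 → J6 → J1
Makespan calculation:
  J2: M1 done=3, M2 done=6
  J5: M1 done=9, M2 done=28
  J3: M1 done=18, M2 done=38
  J4: M1 done=34, M2 done=53
  J7: M1 done=46, M2 done=64
  J6: M1 done=63, M2 done=74
  J1: M1 done=79, M2 done=82
= Sequence: J2 → J5 → J3 → J4 → J7 → J6 → J1, Makespan: 82


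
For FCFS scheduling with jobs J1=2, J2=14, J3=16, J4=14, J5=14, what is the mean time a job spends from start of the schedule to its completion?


Completion times:
  J1: completes at 2
  J2: completes at 16
  J3: completes at 32
  J4: completes at 46
  J5: completes at 60
Sum = 156
Average = 156/5
= 31.20


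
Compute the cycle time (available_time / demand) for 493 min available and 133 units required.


Cycle time = available time / demand
= 493 / 133
= 3.71 min/unit


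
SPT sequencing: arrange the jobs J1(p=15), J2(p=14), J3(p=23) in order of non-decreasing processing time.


SPT: sort by shortest processing time
  J2: p=14
  J1: p=15
  J3: p=23
Order: J2 → J1 → J3


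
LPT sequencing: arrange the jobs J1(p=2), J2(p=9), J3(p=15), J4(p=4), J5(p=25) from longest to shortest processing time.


LPT: sort by longest processing time first
  J5: p=25
  J3: p=15
  J2: p=9
  J4: p=4
  J1: p=2
Order: J5 → J3 → J2 → J4 → J1


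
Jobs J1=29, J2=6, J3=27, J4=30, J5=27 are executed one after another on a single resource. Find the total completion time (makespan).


Sequential makespan: sum all processing times
= 29 + 6 + 27 + 30 + 27
= 119 time units


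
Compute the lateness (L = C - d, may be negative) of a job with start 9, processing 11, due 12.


Completion = 9 + 11 = 20
Lateness = C - d = 20 - 12
= 8


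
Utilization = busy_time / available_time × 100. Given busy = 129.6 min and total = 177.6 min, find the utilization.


Utilization = busy / total × 100
= 129.6 / 177.6 × 100
= 73.0%


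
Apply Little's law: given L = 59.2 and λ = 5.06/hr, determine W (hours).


Little's law: L = λW → W = L / λ
= 59.2 / 5.06
= 11.70 hours


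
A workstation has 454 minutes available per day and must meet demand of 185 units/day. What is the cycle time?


Cycle time = available time / demand
= 454 / 185
= 2.45 min/unit


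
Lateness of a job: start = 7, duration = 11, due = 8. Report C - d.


Completion = 7 + 11 = 18
Lateness = C - d = 18 - 8
= 10


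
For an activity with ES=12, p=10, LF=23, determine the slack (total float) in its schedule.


EF = ES + duration = 12 + 10 = 22
LS = LF - duration = 23 - 10 = 13
Total Float = LF - EF = 23 - 22
(or LS - ES = 13 - 12)
= 1


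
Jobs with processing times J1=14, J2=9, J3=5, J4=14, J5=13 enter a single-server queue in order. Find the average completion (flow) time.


Completion times:
  J1: completes at 14
  J2: completes at 23
  J3: completes at 28
  J4: completes at 42
  J5: completes at 55
Sum = 162
Average = 162/5
= 32.40


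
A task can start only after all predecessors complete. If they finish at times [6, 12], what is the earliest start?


ES = max of all predecessor completion times
Predecessors: [6, 12]
ES = max(6, 12)
= 12


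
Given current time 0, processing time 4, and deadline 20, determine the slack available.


Slack = due - current_time - processing
= 20 - 0 - 4
= 16


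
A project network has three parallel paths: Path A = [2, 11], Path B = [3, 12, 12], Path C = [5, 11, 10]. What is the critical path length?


Path A: 2 + 11 = 13
Path B: 3 + 12 + 12 = 27
Path C: 5 + 11 + 10 = 26
Critical path = longest = max(13, 27, 26)
= 27 (Path B)


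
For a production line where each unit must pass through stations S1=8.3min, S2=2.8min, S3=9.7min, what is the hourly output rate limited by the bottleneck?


Bottleneck = longest station time
Station times: [8.3, 2.8, 9.7]
Max = 9.7 min
Rate = 60 / 9.7
= 6.19 units/hour (bottleneck: 9.7min)


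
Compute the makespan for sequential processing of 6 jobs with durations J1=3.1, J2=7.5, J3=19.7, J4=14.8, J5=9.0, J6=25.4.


Sequential makespan: sum all processing times
= 3.1 + 7.5 + 19.7 + 14.8 + 9.0 + 25.4
= 79.5 time units


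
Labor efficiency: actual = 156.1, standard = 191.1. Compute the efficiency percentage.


Efficiency = (actual / standard) × 100
= (156.1 / 191.1) × 100
= 81.7%


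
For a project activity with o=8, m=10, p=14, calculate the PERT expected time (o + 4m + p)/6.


te = (o + 4m + p) / 6
= (8 + 4×10 + 14) / 6
= (8 + 40 + 14) / 6
= 62 / 6
= 10.33


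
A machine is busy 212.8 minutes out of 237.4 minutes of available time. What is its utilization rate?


Utilization = busy / total × 100
= 212.8 / 237.4 × 100
= 89.6%


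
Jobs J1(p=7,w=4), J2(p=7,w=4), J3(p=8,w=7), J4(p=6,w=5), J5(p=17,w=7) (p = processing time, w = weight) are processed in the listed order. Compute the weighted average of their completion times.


Completion times:
  J1: C=7, w×C=4×7=28
  J2: C=14, w×C=4×14=56
  J3: C=22, w×C=7×22=154
  J4: C=28, w×C=5×28=140
  J5: C=45, w×C=7×45=315
Sum w×C = 693
Sum w = 27
Weighted avg = 693/27
= 25.67


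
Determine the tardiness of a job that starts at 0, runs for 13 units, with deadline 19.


Completion = start + processing = 0 + 13 = 13
Tardiness = max(0, C - d) = max(0, 13 - 19)
= max(0, -6)
= 0


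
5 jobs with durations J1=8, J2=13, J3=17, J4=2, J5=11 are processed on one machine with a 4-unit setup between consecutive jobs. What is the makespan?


Makespan = Σ processing + (n-1) × setup
= (8 + 13 + 17 + 2 + 11) + (5-1)×4
= 51 + 16
= 67 time units


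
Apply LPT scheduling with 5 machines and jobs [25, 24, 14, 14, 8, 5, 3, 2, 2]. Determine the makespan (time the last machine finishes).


Jobs (LPT sorted): [25, 24, 14, 14, 8, 5, 3, 2, 2]
Machines: 5
  J=25 → Machine 1 (load: 0+25=25)
  J=24 → Machine 2 (load: 0+24=24)
  J=14 → Machine 3 (load: 0+14=14)
  J=14 → Machine 4 (load: 0+14=14)
  J=8 → Machine 5 (load: 0+8=8)
  J=5 → Machine 5 (load: 8+5=13)
  J=3 → Machine 5 (load: 13+3=16)
  J=2 → Machine 3 (load: 14+2=16)
  J=2 → Machine 4 (load: 14+2=16)
Machine loads: [25, 24, 16, 16, 16]
Makespan = max = 25 time units


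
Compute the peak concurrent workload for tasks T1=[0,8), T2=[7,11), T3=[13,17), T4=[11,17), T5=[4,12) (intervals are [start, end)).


Check each time point for overlaps:
  t=7: 3 tasks active (T1, T2, T5)
Max concurrent = 3


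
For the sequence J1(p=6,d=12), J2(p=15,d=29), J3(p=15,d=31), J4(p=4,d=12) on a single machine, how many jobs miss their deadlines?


Completion vs due date:
  J1: C=6, d=12 → on time
  J2: C=21, d=29 → on time
  J3: C=36, d=31 → TARDY
  J4: C=40, d=12 → TARDY
Tardy jobs: J3, J4
Count = 2


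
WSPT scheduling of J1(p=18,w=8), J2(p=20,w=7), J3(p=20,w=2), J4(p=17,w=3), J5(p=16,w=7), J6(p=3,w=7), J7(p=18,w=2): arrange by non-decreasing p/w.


WSPT (Smith's rule): sort by p/w ascending
  J6: p/w = 3/7 = 0.429
  J1: p/w = 18/8 = 2.250
  J5: p/w = 16/7 = 2.286
  J2: p/w = 20/7 = 2.857
  J4: p/w = 17/3 = 5.667
  J7: p/w = 18/2 = 9.000
  J3: p/w = 20/2 = 10.000
Order: J6 → J1 → J5 → J2 → J4 → J7 → J3


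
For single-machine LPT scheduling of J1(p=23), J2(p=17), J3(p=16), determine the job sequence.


LPT: sort by longest processing time first
  J1: p=23
  J2: p=17
  J3: p=16
Order: J1 → J2 → J3


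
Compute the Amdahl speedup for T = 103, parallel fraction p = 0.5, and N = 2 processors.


Amdahl's law: T_p = T × ((1-p) + p/N)
= 103 × ((1-0.5) + 0.5/2)
= 103 × (0.50 + 0.2500)
= 103 × 0.7500
= 77.25
Speedup = 103/77.25
= 1.33×


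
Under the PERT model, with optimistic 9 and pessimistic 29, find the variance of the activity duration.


σ² = ((p - o) / 6)² = (p - o)² / 36
= (29 - 9)² / 36
= 20² / 36
= 400 / 36
= 11.1111


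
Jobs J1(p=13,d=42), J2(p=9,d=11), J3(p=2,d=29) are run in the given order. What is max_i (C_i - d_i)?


Lateness per job (L = C - d):
  J1: C=13, d=42, L=-29
  J2: C=22, d=11, L=11
  J3: C=24, d=29, L=-5
Lmax = max(-29, 11, -5)
= 11


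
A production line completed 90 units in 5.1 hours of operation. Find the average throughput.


Throughput = units / time
= 90 / 5.1
= 17.6 units/hour


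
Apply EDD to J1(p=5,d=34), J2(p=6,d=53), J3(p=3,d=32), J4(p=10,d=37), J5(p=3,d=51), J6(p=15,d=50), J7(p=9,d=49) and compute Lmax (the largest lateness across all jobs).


EDD order: J3 → J1 → J4 → J7 → J6 → J5 → J2
Completion and lateness:
  J3: C=3, d=32, L=3-32=-29
  J1: C=8, d=34, L=8-34=-26
  J4: C=18, d=37, L=18-37=-19
  J7: C=27, d=49, L=27-49=-22
  J6: C=42, d=50, L=42-50=-8
  J5: C=45, d=51, L=45-51=-6
  J2: C=51, d=53, L=51-53=-2
Lmax = max(-29, -26, -19, -22, -8, -6, -2)
= -2


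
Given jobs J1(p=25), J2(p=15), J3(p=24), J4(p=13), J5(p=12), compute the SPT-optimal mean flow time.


SPT order: J5 → J4 → J2 → J3 → J1
Completion times:
  J5: C=12
  J4: C=25
  J2: C=40
  J3: C=64
  J1: C=89
Sum = 230, n = 5
Mean flow = 230/5
= 46.00


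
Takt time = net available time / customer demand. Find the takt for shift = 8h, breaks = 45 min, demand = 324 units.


Available = 8×60 - 45 = 435 min
Takt time = 435 / 324
= 1.34 min/unit


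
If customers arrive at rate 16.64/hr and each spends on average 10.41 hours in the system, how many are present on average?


Little's law: L = λ × W
= 16.64 × 10.41
= 173.22


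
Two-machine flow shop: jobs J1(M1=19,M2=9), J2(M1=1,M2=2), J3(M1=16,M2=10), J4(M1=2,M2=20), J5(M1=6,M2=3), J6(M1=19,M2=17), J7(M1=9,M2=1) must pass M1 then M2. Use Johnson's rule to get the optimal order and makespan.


Johnson's rule:
Group 1 (M1≤M2, sort by M1): ['J2', 'J4']
Group 2 (M1>M2, sort desc M2): ['J6', 'J3', 'J1', 'J5', 'J7']
Sequence: J2 → J4 → J6 → J3 → J1 → J5 → J7
Makespan calculation:
  J2: M1 done=1, M2 done=3
  J4: M1 done=3, M2 done=23
  J6: M1 done=22, M2 done=40
  J3: M1 done=38, M2 done=50
  J1: M1 done=57, M2 done=66
  J5: M1 done=63, M2 done=69
  J7: M1 done=72, M2 done=73
= Sequence: J2 → J4 → J6 → J3 → J1 → J5 → J7, Makespan: 73


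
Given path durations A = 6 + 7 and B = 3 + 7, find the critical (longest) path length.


Path A: 6 + 7 = 13
Path B: 3 + 7 = 10
Critical path = longest = max(13, 10)
= 13 (Path A)


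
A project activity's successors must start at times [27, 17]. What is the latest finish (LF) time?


LF = min of all successor start times
Successors start at: [27, 17]
LF = min(27, 17)
= 17


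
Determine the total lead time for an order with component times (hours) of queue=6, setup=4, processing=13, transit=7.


Lead time = queue + setup + processing + transit
= 6 + 4 + 13 + 7
= 30 hours


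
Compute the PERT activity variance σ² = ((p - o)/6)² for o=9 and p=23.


σ² = ((p - o) / 6)² = (p - o)² / 36
= (23 - 9)² / 36
= 14² / 36
= 196 / 36
= 5.4444


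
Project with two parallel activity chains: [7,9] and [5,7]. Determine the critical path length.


Path A: 7 + 9 = 16
Path B: 5 + 7 = 12
Critical path = longest = max(16, 12)
= 16 (Path A)


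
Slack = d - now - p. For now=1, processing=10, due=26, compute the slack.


Slack = due - current_time - processing
= 26 - 1 - 10
= 15


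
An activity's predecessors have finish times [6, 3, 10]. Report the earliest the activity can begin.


ES = max of all predecessor completion times
Predecessors: [6, 3, 10]
ES = max(6, 3, 10)
= 10


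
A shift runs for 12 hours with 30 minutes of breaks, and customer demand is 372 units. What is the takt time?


Available = 12×60 - 30 = 690 min
Takt time = 690 / 372
= 1.85 min/unit


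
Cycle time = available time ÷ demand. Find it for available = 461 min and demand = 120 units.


Cycle time = available time / demand
= 461 / 120
= 3.84 min/unit


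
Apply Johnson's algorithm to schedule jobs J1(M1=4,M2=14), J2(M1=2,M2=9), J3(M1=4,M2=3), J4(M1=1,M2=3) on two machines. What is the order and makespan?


Johnson's rule:
Group 1 (M1≤M2, sort by M1): ['J4', 'J2', 'J1']
Group 2 (M1>M2, sort desc M2): ['J3']
Sequence: J4 → J2 → J1 → J3
Makespan calculation:
  J4: M1 done=1, M2 done=4
  J2: M1 done=3, M2 done=13
  J1: M1 done=7, M2 done=27
  J3: M1 done=11, M2 done=30
= Sequence: J4 → J2 → J1 → J3, Makespan: 30


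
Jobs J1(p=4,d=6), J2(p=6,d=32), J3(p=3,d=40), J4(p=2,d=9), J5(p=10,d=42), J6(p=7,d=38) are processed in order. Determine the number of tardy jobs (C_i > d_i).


Completion vs due date:
  J1: C=4, d=6 → on time
  J2: C=10, d=32 → on time
  J3: C=13, d=40 → on time
  J4: C=15, d=9 → TARDY
  J5: C=25, d=42 → on time
  J6: C=32, d=38 → on time
Tardy jobs: J4
Count = 1
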